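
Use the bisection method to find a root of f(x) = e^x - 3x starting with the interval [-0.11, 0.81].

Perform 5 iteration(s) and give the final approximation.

f(x) = e^x - 3x
Initial interval: [-0.11, 0.81]

Iteration 1:
  c_1 = (-0.110000 + 0.810000)/2 = 0.350000
  f(c_1) = f(0.350000) = 0.369068
  f(a) × f(c) ≥ 0, new interval: [0.350000, 0.810000]
Iteration 2:
  c_2 = (0.350000 + 0.810000)/2 = 0.580000
  f(c_2) = f(0.580000) = 0.046038
  f(a) × f(c) ≥ 0, new interval: [0.580000, 0.810000]
Iteration 3:
  c_3 = (0.580000 + 0.810000)/2 = 0.695000
  f(c_3) = f(0.695000) = -0.081291
  f(a) × f(c) < 0, new interval: [0.580000, 0.695000]
Iteration 4:
  c_4 = (0.580000 + 0.695000)/2 = 0.637500
  f(c_4) = f(0.637500) = -0.020754
  f(a) × f(c) < 0, new interval: [0.580000, 0.637500]
Iteration 5:
  c_5 = (0.580000 + 0.637500)/2 = 0.608750
  f(c_5) = f(0.608750) = 0.011882
  f(a) × f(c) ≥ 0, new interval: [0.608750, 0.637500]

After 5 iteration(s), the approximation is c_5 = 0.608750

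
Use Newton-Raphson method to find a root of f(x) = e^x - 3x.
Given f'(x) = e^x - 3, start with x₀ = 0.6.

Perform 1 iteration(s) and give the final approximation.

f(x) = e^x - 3x
f'(x) = e^x - 3
x₀ = 0.6

Newton-Raphson formula: x_{n+1} = x_n - f(x_n)/f'(x_n)

Iteration 1:
  f(0.600000) = 0.022119
  f'(0.600000) = -1.177881
  x_1 = 0.600000 - 0.022119/(-1.177881) = 0.618778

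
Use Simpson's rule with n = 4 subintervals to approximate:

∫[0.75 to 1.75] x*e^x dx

f(x) = x*e^x
a = 0.75, b = 1.75, n = 4
h = (b - a)/n = 0.250000

Simpson's rule: (h/3)[f(x₀) + 4f(x₁) + 2f(x₂) + ... + f(xₙ)]

x_0 = 0.7500, f(x_0) = 1.587750, coefficient = 1
x_1 = 1.0000, f(x_1) = 2.718282, coefficient = 4
x_2 = 1.2500, f(x_2) = 4.362929, coefficient = 2
x_3 = 1.5000, f(x_3) = 6.722534, coefficient = 4
x_4 = 1.7500, f(x_4) = 10.070555, coefficient = 1

I ≈ (0.250000/3) × 58.147424 = 4.845619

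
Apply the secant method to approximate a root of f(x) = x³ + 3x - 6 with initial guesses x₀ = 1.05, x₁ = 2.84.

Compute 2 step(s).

f(x) = x³ + 3x - 6
x₀ = 1.05, x₁ = 2.84

Secant formula: x_{n+1} = x_n - f(x_n)(x_n - x_{n-1})/(f(x_n) - f(x_{n-1}))

Iteration 1:
  f(1.050000) = -1.692375
  f(2.840000) = 25.426304
  x_2 = 2.840000 - 25.426304×(2.840000 - 1.050000)/(25.426304 - (-1.692375))
       = 1.161707
Iteration 2:
  f(2.840000) = 25.426304
  f(1.161707) = -0.947081
  x_3 = 1.161707 - (-0.947081)×(1.161707 - 2.840000)/(-0.947081 - 25.426304)
       = 1.221975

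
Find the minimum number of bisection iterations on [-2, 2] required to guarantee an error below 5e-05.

We need (b-a)/2^n ≤ 5e-05
(2 - (-2))/2^n ≤ 5e-05
4/2^n ≤ 5e-05
2^n ≥ 80000
n ≥ log₂(80000) = 16.29
n ≥ 17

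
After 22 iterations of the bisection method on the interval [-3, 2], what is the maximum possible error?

Bisection error bound: |error| ≤ (b-a)/2^n
|error| ≤ (2 - (-3))/2^22 = 5/2^22
|error| ≤ 0.0000011921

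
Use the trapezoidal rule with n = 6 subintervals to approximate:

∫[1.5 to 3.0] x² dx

f(x) = x²
a = 1.5, b = 3.0, n = 6
h = (b - a)/n = 0.250000

Trapezoidal rule: (h/2)[f(x₀) + 2f(x₁) + 2f(x₂) + ... + f(xₙ)]

x_0 = 1.5000, f(x_0) = 2.250000, coefficient = 1
x_1 = 1.7500, f(x_1) = 3.062500, coefficient = 2
x_2 = 2.0000, f(x_2) = 4.000000, coefficient = 2
x_3 = 2.2500, f(x_3) = 5.062500, coefficient = 2
x_4 = 2.5000, f(x_4) = 6.250000, coefficient = 2
x_5 = 2.7500, f(x_5) = 7.562500, coefficient = 2
x_6 = 3.0000, f(x_6) = 9.000000, coefficient = 1

I ≈ (0.250000/2) × 63.125000 = 7.890625
Exact value: 7.875000
Error: 0.015625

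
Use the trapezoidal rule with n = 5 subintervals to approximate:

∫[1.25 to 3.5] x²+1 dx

f(x) = x²+1
a = 1.25, b = 3.5, n = 5
h = (b - a)/n = 0.450000

Trapezoidal rule: (h/2)[f(x₀) + 2f(x₁) + 2f(x₂) + ... + f(xₙ)]

x_0 = 1.2500, f(x_0) = 2.562500, coefficient = 1
x_1 = 1.7000, f(x_1) = 3.890000, coefficient = 2
x_2 = 2.1500, f(x_2) = 5.622500, coefficient = 2
x_3 = 2.6000, f(x_3) = 7.760000, coefficient = 2
x_4 = 3.0500, f(x_4) = 10.302500, coefficient = 2
x_5 = 3.5000, f(x_5) = 13.250000, coefficient = 1

I ≈ (0.450000/2) × 70.962500 = 15.966563
Exact value: 15.890625
Error: 0.075938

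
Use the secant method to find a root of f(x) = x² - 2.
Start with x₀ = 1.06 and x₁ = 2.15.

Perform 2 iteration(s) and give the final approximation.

f(x) = x² - 2
x₀ = 1.06, x₁ = 2.15

Secant formula: x_{n+1} = x_n - f(x_n)(x_n - x_{n-1})/(f(x_n) - f(x_{n-1}))

Iteration 1:
  f(1.060000) = -0.876400
  f(2.150000) = 2.622500
  x_2 = 2.150000 - 2.622500×(2.150000 - 1.060000)/(2.622500 - (-0.876400))
       = 1.333022
Iteration 2:
  f(2.150000) = 2.622500
  f(1.333022) = -0.223053
  x_3 = 1.333022 - (-0.223053)×(1.333022 - 2.150000)/(-0.223053 - 2.622500)
       = 1.397062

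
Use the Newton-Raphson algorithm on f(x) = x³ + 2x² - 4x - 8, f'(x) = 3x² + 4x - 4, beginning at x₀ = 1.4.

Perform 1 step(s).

f(x) = x³ + 2x² - 4x - 8
f'(x) = 3x² + 4x - 4
x₀ = 1.4

Newton-Raphson formula: x_{n+1} = x_n - f(x_n)/f'(x_n)

Iteration 1:
  f(1.400000) = -6.936000
  f'(1.400000) = 7.480000
  x_1 = 1.400000 - (-6.936000)/7.480000 = 2.327273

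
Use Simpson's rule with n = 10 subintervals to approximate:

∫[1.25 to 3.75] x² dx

f(x) = x²
a = 1.25, b = 3.75, n = 10
h = (b - a)/n = 0.250000

Simpson's rule: (h/3)[f(x₀) + 4f(x₁) + 2f(x₂) + ... + f(xₙ)]

x_0 = 1.2500, f(x_0) = 1.562500, coefficient = 1
x_1 = 1.5000, f(x_1) = 2.250000, coefficient = 4
x_2 = 1.7500, f(x_2) = 3.062500, coefficient = 2
x_3 = 2.0000, f(x_3) = 4.000000, coefficient = 4
x_4 = 2.2500, f(x_4) = 5.062500, coefficient = 2
x_5 = 2.5000, f(x_5) = 6.250000, coefficient = 4
x_6 = 2.7500, f(x_6) = 7.562500, coefficient = 2
x_7 = 3.0000, f(x_7) = 9.000000, coefficient = 4
x_8 = 3.2500, f(x_8) = 10.562500, coefficient = 2
x_9 = 3.5000, f(x_9) = 12.250000, coefficient = 4
x_10 = 3.7500, f(x_10) = 14.062500, coefficient = 1

I ≈ (0.250000/3) × 203.125000 = 16.927083
Exact value: 16.927083
Error: 0.000000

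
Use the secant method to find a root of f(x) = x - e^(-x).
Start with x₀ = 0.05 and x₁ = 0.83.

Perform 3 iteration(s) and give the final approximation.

f(x) = x - e^(-x)
x₀ = 0.05, x₁ = 0.83

Secant formula: x_{n+1} = x_n - f(x_n)(x_n - x_{n-1})/(f(x_n) - f(x_{n-1}))

Iteration 1:
  f(0.050000) = -0.901229
  f(0.830000) = 0.393951
  x_2 = 0.830000 - 0.393951×(0.830000 - 0.050000)/(0.393951 - (-0.901229))
       = 0.592750
Iteration 2:
  f(0.830000) = 0.393951
  f(0.592750) = 0.039945
  x_3 = 0.592750 - 0.039945×(0.592750 - 0.830000)/(0.039945 - 0.393951)
       = 0.565979
Iteration 3:
  f(0.592750) = 0.039945
  f(0.565979) = -0.001824
  x_4 = 0.565979 - (-0.001824)×(0.565979 - 0.592750)/(-0.001824 - 0.039945)
       = 0.567149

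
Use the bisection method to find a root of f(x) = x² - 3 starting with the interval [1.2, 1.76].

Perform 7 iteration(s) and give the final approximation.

f(x) = x² - 3
Initial interval: [1.2, 1.76]

Iteration 1:
  c_1 = (1.200000 + 1.760000)/2 = 1.480000
  f(c_1) = f(1.480000) = -0.809600
  f(a) × f(c) ≥ 0, new interval: [1.480000, 1.760000]
Iteration 2:
  c_2 = (1.480000 + 1.760000)/2 = 1.620000
  f(c_2) = f(1.620000) = -0.375600
  f(a) × f(c) ≥ 0, new interval: [1.620000, 1.760000]
Iteration 3:
  c_3 = (1.620000 + 1.760000)/2 = 1.690000
  f(c_3) = f(1.690000) = -0.143900
  f(a) × f(c) ≥ 0, new interval: [1.690000, 1.760000]
Iteration 4:
  c_4 = (1.690000 + 1.760000)/2 = 1.725000
  f(c_4) = f(1.725000) = -0.024375
  f(a) × f(c) ≥ 0, new interval: [1.725000, 1.760000]
Iteration 5:
  c_5 = (1.725000 + 1.760000)/2 = 1.742500
  f(c_5) = f(1.742500) = 0.036306
  f(a) × f(c) < 0, new interval: [1.725000, 1.742500]
Iteration 6:
  c_6 = (1.725000 + 1.742500)/2 = 1.733750
  f(c_6) = f(1.733750) = 0.005889
  f(a) × f(c) < 0, new interval: [1.725000, 1.733750]
Iteration 7:
  c_7 = (1.725000 + 1.733750)/2 = 1.729375
  f(c_7) = f(1.729375) = -0.009262
  f(a) × f(c) ≥ 0, new interval: [1.729375, 1.733750]

After 7 iteration(s), the approximation is c_7 = 1.729375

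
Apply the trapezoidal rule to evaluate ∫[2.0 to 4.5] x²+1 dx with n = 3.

f(x) = x²+1
a = 2.0, b = 4.5, n = 3
h = (b - a)/n = 0.833333

Trapezoidal rule: (h/2)[f(x₀) + 2f(x₁) + 2f(x₂) + ... + f(xₙ)]

x_0 = 2.0000, f(x_0) = 5.000000, coefficient = 1
x_1 = 2.8333, f(x_1) = 9.027778, coefficient = 2
x_2 = 3.6667, f(x_2) = 14.444444, coefficient = 2
x_3 = 4.5000, f(x_3) = 21.250000, coefficient = 1

I ≈ (0.833333/2) × 73.194444 = 30.497685
Exact value: 30.208333
Error: 0.289352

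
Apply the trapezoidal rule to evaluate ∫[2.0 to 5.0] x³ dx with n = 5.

f(x) = x³
a = 2.0, b = 5.0, n = 5
h = (b - a)/n = 0.600000

Trapezoidal rule: (h/2)[f(x₀) + 2f(x₁) + 2f(x₂) + ... + f(xₙ)]

x_0 = 2.0000, f(x_0) = 8.000000, coefficient = 1
x_1 = 2.6000, f(x_1) = 17.576000, coefficient = 2
x_2 = 3.2000, f(x_2) = 32.768000, coefficient = 2
x_3 = 3.8000, f(x_3) = 54.872000, coefficient = 2
x_4 = 4.4000, f(x_4) = 85.184000, coefficient = 2
x_5 = 5.0000, f(x_5) = 125.000000, coefficient = 1

I ≈ (0.600000/2) × 513.800000 = 154.140000
Exact value: 152.250000
Error: 1.890000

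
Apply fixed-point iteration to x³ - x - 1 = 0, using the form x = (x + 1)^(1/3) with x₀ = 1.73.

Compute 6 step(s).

Equation: x³ - x - 1 = 0
Fixed-point form: x = (x + 1)^(1/3)
x₀ = 1.73

x_1 = g(1.730000) = 1.397615
x_2 = g(1.397615) = 1.338422
x_3 = g(1.338422) = 1.327316
x_4 = g(1.327316) = 1.325211
x_5 = g(1.325211) = 1.324812
x_6 = g(1.324812) = 1.324736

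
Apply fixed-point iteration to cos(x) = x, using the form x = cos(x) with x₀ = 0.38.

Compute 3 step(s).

Equation: cos(x) = x
Fixed-point form: x = cos(x)
x₀ = 0.38

x_1 = g(0.380000) = 0.928665
x_2 = g(0.928665) = 0.598904
x_3 = g(0.598904) = 0.825954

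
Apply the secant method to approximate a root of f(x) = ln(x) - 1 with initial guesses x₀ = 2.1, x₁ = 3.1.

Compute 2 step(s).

f(x) = ln(x) - 1
x₀ = 2.1, x₁ = 3.1

Secant formula: x_{n+1} = x_n - f(x_n)(x_n - x_{n-1})/(f(x_n) - f(x_{n-1}))

Iteration 1:
  f(2.100000) = -0.258063
  f(3.100000) = 0.131402
  x_2 = 3.100000 - 0.131402×(3.100000 - 2.100000)/(0.131402 - (-0.258063))
       = 2.762608
Iteration 2:
  f(3.100000) = 0.131402
  f(2.762608) = 0.016175
  x_3 = 2.762608 - 0.016175×(2.762608 - 3.100000)/(0.016175 - 0.131402)
       = 2.715246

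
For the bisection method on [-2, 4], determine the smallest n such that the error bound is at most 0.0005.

We need (b-a)/2^n ≤ 0.0005
(4 - (-2))/2^n ≤ 0.0005
6/2^n ≤ 0.0005
2^n ≥ 12000
n ≥ log₂(12000) = 13.55
n ≥ 14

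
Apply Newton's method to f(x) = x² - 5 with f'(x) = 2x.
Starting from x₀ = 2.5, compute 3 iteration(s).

f(x) = x² - 5
f'(x) = 2x
x₀ = 2.5

Newton-Raphson formula: x_{n+1} = x_n - f(x_n)/f'(x_n)

Iteration 1:
  f(2.500000) = 1.250000
  f'(2.500000) = 5.000000
  x_1 = 2.500000 - 1.250000/5.000000 = 2.250000
Iteration 2:
  f(2.250000) = 0.062500
  f'(2.250000) = 4.500000
  x_2 = 2.250000 - 0.062500/4.500000 = 2.236111
Iteration 3:
  f(2.236111) = 0.000193
  f'(2.236111) = 4.472222
  x_3 = 2.236111 - 0.000193/4.472222 = 2.236068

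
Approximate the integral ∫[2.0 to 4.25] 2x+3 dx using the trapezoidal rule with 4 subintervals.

f(x) = 2x+3
a = 2.0, b = 4.25, n = 4
h = (b - a)/n = 0.562500

Trapezoidal rule: (h/2)[f(x₀) + 2f(x₁) + 2f(x₂) + ... + f(xₙ)]

x_0 = 2.0000, f(x_0) = 7.000000, coefficient = 1
x_1 = 2.5625, f(x_1) = 8.125000, coefficient = 2
x_2 = 3.1250, f(x_2) = 9.250000, coefficient = 2
x_3 = 3.6875, f(x_3) = 10.375000, coefficient = 2
x_4 = 4.2500, f(x_4) = 11.500000, coefficient = 1

I ≈ (0.562500/2) × 74.000000 = 20.812500
Exact value: 20.812500
Error: 0.000000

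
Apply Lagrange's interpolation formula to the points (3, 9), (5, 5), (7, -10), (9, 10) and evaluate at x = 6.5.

Lagrange interpolation formula:
P(x) = Σ yᵢ × Lᵢ(x)
where Lᵢ(x) = Π_{j≠i} (x - xⱼ)/(xᵢ - xⱼ)

L_0(6.5) = (6.5 - 5)/(3 - 5) × (6.5 - 7)/(3 - 7) × (6.5 - 9)/(3 - 9) = -0.039062
L_1(6.5) = (6.5 - 3)/(5 - 3) × (6.5 - 7)/(5 - 7) × (6.5 - 9)/(5 - 9) = 0.273438
L_2(6.5) = (6.5 - 3)/(7 - 3) × (6.5 - 5)/(7 - 5) × (6.5 - 9)/(7 - 9) = 0.820312
L_3(6.5) = (6.5 - 3)/(9 - 3) × (6.5 - 5)/(9 - 5) × (6.5 - 7)/(9 - 7) = -0.054688

P(6.5) = 9×L_0(6.5) + 5×L_1(6.5) + (-10)×L_2(6.5) + 10×L_3(6.5)
P(6.5) = -7.734375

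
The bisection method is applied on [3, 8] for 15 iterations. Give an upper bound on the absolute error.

Bisection error bound: |error| ≤ (b-a)/2^n
|error| ≤ (8 - 3)/2^15 = 5/2^15
|error| ≤ 0.0001525879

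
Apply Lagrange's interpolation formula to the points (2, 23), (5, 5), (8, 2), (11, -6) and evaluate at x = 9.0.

Lagrange interpolation formula:
P(x) = Σ yᵢ × Lᵢ(x)
where Lᵢ(x) = Π_{j≠i} (x - xⱼ)/(xᵢ - xⱼ)

L_0(9.0) = (9.0 - 5)/(2 - 5) × (9.0 - 8)/(2 - 8) × (9.0 - 11)/(2 - 11) = 0.049383
L_1(9.0) = (9.0 - 2)/(5 - 2) × (9.0 - 8)/(5 - 8) × (9.0 - 11)/(5 - 11) = -0.259259
L_2(9.0) = (9.0 - 2)/(8 - 2) × (9.0 - 5)/(8 - 5) × (9.0 - 11)/(8 - 11) = 1.037037
L_3(9.0) = (9.0 - 2)/(11 - 2) × (9.0 - 5)/(11 - 5) × (9.0 - 8)/(11 - 8) = 0.172840

P(9.0) = 23×L_0(9.0) + 5×L_1(9.0) + 2×L_2(9.0) + (-6)×L_3(9.0)
P(9.0) = 0.876543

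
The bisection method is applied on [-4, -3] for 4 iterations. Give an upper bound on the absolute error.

Bisection error bound: |error| ≤ (b-a)/2^n
|error| ≤ (-3 - (-4))/2^4 = 1/2^4
|error| ≤ 0.0625000000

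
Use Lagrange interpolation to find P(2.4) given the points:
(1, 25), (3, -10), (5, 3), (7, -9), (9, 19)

Lagrange interpolation formula:
P(x) = Σ yᵢ × Lᵢ(x)
where Lᵢ(x) = Π_{j≠i} (x - xⱼ)/(xᵢ - xⱼ)

L_0(2.4) = (2.4 - 3)/(1 - 3) × (2.4 - 5)/(1 - 5) × (2.4 - 7)/(1 - 7) × (2.4 - 9)/(1 - 9) = 0.123338
L_1(2.4) = (2.4 - 1)/(3 - 1) × (2.4 - 5)/(3 - 5) × (2.4 - 7)/(3 - 7) × (2.4 - 9)/(3 - 9) = 1.151150
L_2(2.4) = (2.4 - 1)/(5 - 1) × (2.4 - 3)/(5 - 3) × (2.4 - 7)/(5 - 7) × (2.4 - 9)/(5 - 9) = -0.398475
L_3(2.4) = (2.4 - 1)/(7 - 1) × (2.4 - 3)/(7 - 3) × (2.4 - 5)/(7 - 5) × (2.4 - 9)/(7 - 9) = 0.150150
L_4(2.4) = (2.4 - 1)/(9 - 1) × (2.4 - 3)/(9 - 3) × (2.4 - 5)/(9 - 5) × (2.4 - 7)/(9 - 7) = -0.026163

P(2.4) = 25×L_0(2.4) + (-10)×L_1(2.4) + 3×L_2(2.4) + (-9)×L_3(2.4) + 19×L_4(2.4)
P(2.4) = -11.471925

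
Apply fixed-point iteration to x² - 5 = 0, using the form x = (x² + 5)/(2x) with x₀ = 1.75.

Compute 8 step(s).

Equation: x² - 5 = 0
Fixed-point form: x = (x² + 5)/(2x)
x₀ = 1.75

x_1 = g(1.750000) = 2.303571
x_2 = g(2.303571) = 2.237057
x_3 = g(2.237057) = 2.236068
x_4 = g(2.236068) = 2.236068
x_5 = g(2.236068) = 2.236068
x_6 = g(2.236068) = 2.236068
x_7 = g(2.236068) = 2.236068
x_8 = g(2.236068) = 2.236068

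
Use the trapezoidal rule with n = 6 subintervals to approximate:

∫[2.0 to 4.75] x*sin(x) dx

f(x) = x*sin(x)
a = 2.0, b = 4.75, n = 6
h = (b - a)/n = 0.458333

Trapezoidal rule: (h/2)[f(x₀) + 2f(x₁) + 2f(x₂) + ... + f(xₙ)]

x_0 = 2.0000, f(x_0) = 1.818595, coefficient = 1
x_1 = 2.4583, f(x_1) = 1.552005, coefficient = 2
x_2 = 2.9167, f(x_2) = 0.650516, coefficient = 2
x_3 = 3.3750, f(x_3) = -0.780617, coefficient = 2
x_4 = 3.8333, f(x_4) = -2.445202, coefficient = 2
x_5 = 4.2917, f(x_5) = -3.917408, coefficient = 2
x_6 = 4.7500, f(x_6) = -4.746641, coefficient = 1

I ≈ (0.458333/2) × -12.809456 = -2.935500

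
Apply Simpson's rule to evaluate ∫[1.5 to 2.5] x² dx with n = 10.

f(x) = x²
a = 1.5, b = 2.5, n = 10
h = (b - a)/n = 0.100000

Simpson's rule: (h/3)[f(x₀) + 4f(x₁) + 2f(x₂) + ... + f(xₙ)]

x_0 = 1.5000, f(x_0) = 2.250000, coefficient = 1
x_1 = 1.6000, f(x_1) = 2.560000, coefficient = 4
x_2 = 1.7000, f(x_2) = 2.890000, coefficient = 2
x_3 = 1.8000, f(x_3) = 3.240000, coefficient = 4
x_4 = 1.9000, f(x_4) = 3.610000, coefficient = 2
x_5 = 2.0000, f(x_5) = 4.000000, coefficient = 4
x_6 = 2.1000, f(x_6) = 4.410000, coefficient = 2
x_7 = 2.2000, f(x_7) = 4.840000, coefficient = 4
x_8 = 2.3000, f(x_8) = 5.290000, coefficient = 2
x_9 = 2.4000, f(x_9) = 5.760000, coefficient = 4
x_10 = 2.5000, f(x_10) = 6.250000, coefficient = 1

I ≈ (0.100000/3) × 122.500000 = 4.083333
Exact value: 4.083333
Error: 0.000000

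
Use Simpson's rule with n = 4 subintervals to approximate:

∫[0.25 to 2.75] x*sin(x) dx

f(x) = x*sin(x)
a = 0.25, b = 2.75, n = 4
h = (b - a)/n = 0.625000

Simpson's rule: (h/3)[f(x₀) + 4f(x₁) + 2f(x₂) + ... + f(xₙ)]

x_0 = 0.2500, f(x_0) = 0.061851, coefficient = 1
x_1 = 0.8750, f(x_1) = 0.671601, coefficient = 4
x_2 = 1.5000, f(x_2) = 1.496242, coefficient = 2
x_3 = 2.1250, f(x_3) = 1.806930, coefficient = 4
x_4 = 2.7500, f(x_4) = 1.049568, coefficient = 1

I ≈ (0.625000/3) × 14.018024 = 2.920422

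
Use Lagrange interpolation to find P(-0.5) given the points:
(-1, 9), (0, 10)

Lagrange interpolation formula:
P(x) = Σ yᵢ × Lᵢ(x)
where Lᵢ(x) = Π_{j≠i} (x - xⱼ)/(xᵢ - xⱼ)

L_0(-0.5) = (-0.5 - 0)/(-1 - 0) = 0.500000
L_1(-0.5) = (-0.5 - (-1))/(0 - (-1)) = 0.500000

P(-0.5) = 9×L_0(-0.5) + 10×L_1(-0.5)
P(-0.5) = 9.500000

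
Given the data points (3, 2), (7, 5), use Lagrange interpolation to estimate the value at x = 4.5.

Lagrange interpolation formula:
P(x) = Σ yᵢ × Lᵢ(x)
where Lᵢ(x) = Π_{j≠i} (x - xⱼ)/(xᵢ - xⱼ)

L_0(4.5) = (4.5 - 7)/(3 - 7) = 0.625000
L_1(4.5) = (4.5 - 3)/(7 - 3) = 0.375000

P(4.5) = 2×L_0(4.5) + 5×L_1(4.5)
P(4.5) = 3.125000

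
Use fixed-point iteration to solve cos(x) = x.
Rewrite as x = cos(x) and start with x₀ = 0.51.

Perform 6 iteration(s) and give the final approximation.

Equation: cos(x) = x
Fixed-point form: x = cos(x)
x₀ = 0.51

x_1 = g(0.510000) = 0.872745
x_2 = g(0.872745) = 0.642726
x_3 = g(0.642726) = 0.800465
x_4 = g(0.800465) = 0.696373
x_5 = g(0.696373) = 0.767173
x_6 = g(0.767173) = 0.719875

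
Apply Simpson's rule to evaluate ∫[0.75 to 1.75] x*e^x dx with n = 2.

f(x) = x*e^x
a = 0.75, b = 1.75, n = 2
h = (b - a)/n = 0.500000

Simpson's rule: (h/3)[f(x₀) + 4f(x₁) + 2f(x₂) + ... + f(xₙ)]

x_0 = 0.7500, f(x_0) = 1.587750, coefficient = 1
x_1 = 1.2500, f(x_1) = 4.362929, coefficient = 4
x_2 = 1.7500, f(x_2) = 10.070555, coefficient = 1

I ≈ (0.500000/3) × 29.110019 = 4.851670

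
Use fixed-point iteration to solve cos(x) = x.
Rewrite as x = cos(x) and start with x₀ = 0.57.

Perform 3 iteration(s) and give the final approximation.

Equation: cos(x) = x
Fixed-point form: x = cos(x)
x₀ = 0.57

x_1 = g(0.570000) = 0.841901
x_2 = g(0.841901) = 0.666046
x_3 = g(0.666046) = 0.786271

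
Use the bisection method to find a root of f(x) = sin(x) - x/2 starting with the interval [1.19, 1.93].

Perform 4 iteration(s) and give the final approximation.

f(x) = sin(x) - x/2
Initial interval: [1.19, 1.93]

Iteration 1:
  c_1 = (1.190000 + 1.930000)/2 = 1.560000
  f(c_1) = f(1.560000) = 0.219942
  f(a) × f(c) ≥ 0, new interval: [1.560000, 1.930000]
Iteration 2:
  c_2 = (1.560000 + 1.930000)/2 = 1.745000
  f(c_2) = f(1.745000) = 0.112365
  f(a) × f(c) ≥ 0, new interval: [1.745000, 1.930000]
Iteration 3:
  c_3 = (1.745000 + 1.930000)/2 = 1.837500
  f(c_3) = f(1.837500) = 0.045895
  f(a) × f(c) ≥ 0, new interval: [1.837500, 1.930000]
Iteration 4:
  c_4 = (1.837500 + 1.930000)/2 = 1.883750
  f(c_4) = f(1.883750) = 0.009553
  f(a) × f(c) ≥ 0, new interval: [1.883750, 1.930000]

After 4 iteration(s), the approximation is c_4 = 1.883750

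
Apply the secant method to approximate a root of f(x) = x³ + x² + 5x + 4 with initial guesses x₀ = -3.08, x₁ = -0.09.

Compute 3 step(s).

f(x) = x³ + x² + 5x + 4
x₀ = -3.08, x₁ = -0.09

Secant formula: x_{n+1} = x_n - f(x_n)(x_n - x_{n-1})/(f(x_n) - f(x_{n-1}))

Iteration 1:
  f(-3.080000) = -31.131712
  f(-0.090000) = 3.557371
  x_2 = -0.090000 - 3.557371×(-0.090000 - (-3.080000))/(3.557371 - (-31.131712))
       = -0.396625
Iteration 2:
  f(-0.090000) = 3.557371
  f(-0.396625) = 2.111793
  x_3 = -0.396625 - 2.111793×(-0.396625 - (-0.090000))/(2.111793 - 3.557371)
       = -0.844562
Iteration 3:
  f(-0.396625) = 2.111793
  f(-0.844562) = -0.111940
  x_4 = -0.844562 - (-0.111940)×(-0.844562 - (-0.396625))/(-0.111940 - 2.111793)
       = -0.822014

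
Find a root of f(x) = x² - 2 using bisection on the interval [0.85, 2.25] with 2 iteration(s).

f(x) = x² - 2
Initial interval: [0.85, 2.25]

Iteration 1:
  c_1 = (0.850000 + 2.250000)/2 = 1.550000
  f(c_1) = f(1.550000) = 0.402500
  f(a) × f(c) < 0, new interval: [0.850000, 1.550000]
Iteration 2:
  c_2 = (0.850000 + 1.550000)/2 = 1.200000
  f(c_2) = f(1.200000) = -0.560000
  f(a) × f(c) ≥ 0, new interval: [1.200000, 1.550000]

After 2 iteration(s), the approximation is c_2 = 1.200000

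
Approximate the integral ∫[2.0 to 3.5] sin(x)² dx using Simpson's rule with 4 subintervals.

f(x) = sin(x)²
a = 2.0, b = 3.5, n = 4
h = (b - a)/n = 0.375000

Simpson's rule: (h/3)[f(x₀) + 4f(x₁) + 2f(x₂) + ... + f(xₙ)]

x_0 = 2.0000, f(x_0) = 0.826822, coefficient = 1
x_1 = 2.3750, f(x_1) = 0.481199, coefficient = 4
x_2 = 2.7500, f(x_2) = 0.145665, coefficient = 2
x_3 = 3.1250, f(x_3) = 0.000275, coefficient = 4
x_4 = 3.5000, f(x_4) = 0.123049, coefficient = 1

I ≈ (0.375000/3) × 3.167098 = 0.395887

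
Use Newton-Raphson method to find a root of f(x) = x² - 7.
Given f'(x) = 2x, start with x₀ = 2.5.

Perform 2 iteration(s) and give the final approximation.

f(x) = x² - 7
f'(x) = 2x
x₀ = 2.5

Newton-Raphson formula: x_{n+1} = x_n - f(x_n)/f'(x_n)

Iteration 1:
  f(2.500000) = -0.750000
  f'(2.500000) = 5.000000
  x_1 = 2.500000 - (-0.750000)/5.000000 = 2.650000
Iteration 2:
  f(2.650000) = 0.022500
  f'(2.650000) = 5.300000
  x_2 = 2.650000 - 0.022500/5.300000 = 2.645755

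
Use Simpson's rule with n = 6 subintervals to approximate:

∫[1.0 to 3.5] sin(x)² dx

f(x) = sin(x)²
a = 1.0, b = 3.5, n = 6
h = (b - a)/n = 0.416667

Simpson's rule: (h/3)[f(x₀) + 4f(x₁) + 2f(x₂) + ... + f(xₙ)]

x_0 = 1.0000, f(x_0) = 0.708073, coefficient = 1
x_1 = 1.4167, f(x_1) = 0.976432, coefficient = 4
x_2 = 1.8333, f(x_2) = 0.932643, coefficient = 2
x_3 = 2.2500, f(x_3) = 0.605398, coefficient = 4
x_4 = 2.6667, f(x_4) = 0.209098, coefficient = 2
x_5 = 3.0833, f(x_5) = 0.003390, coefficient = 4
x_6 = 3.5000, f(x_6) = 0.123049, coefficient = 1

I ≈ (0.416667/3) × 9.455485 = 1.313262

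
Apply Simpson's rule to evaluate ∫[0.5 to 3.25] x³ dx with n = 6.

f(x) = x³
a = 0.5, b = 3.25, n = 6
h = (b - a)/n = 0.458333

Simpson's rule: (h/3)[f(x₀) + 4f(x₁) + 2f(x₂) + ... + f(xₙ)]

x_0 = 0.5000, f(x_0) = 0.125000, coefficient = 1
x_1 = 0.9583, f(x_1) = 0.880136, coefficient = 4
x_2 = 1.4167, f(x_2) = 2.843171, coefficient = 2
x_3 = 1.8750, f(x_3) = 6.591797, coefficient = 4
x_4 = 2.3333, f(x_4) = 12.703704, coefficient = 2
x_5 = 2.7917, f(x_5) = 21.756583, coefficient = 4
x_6 = 3.2500, f(x_6) = 34.328125, coefficient = 1

I ≈ (0.458333/3) × 182.460937 = 27.875977
Exact value: 27.875977
Error: 0.000000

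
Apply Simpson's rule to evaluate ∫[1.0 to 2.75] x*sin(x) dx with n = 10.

f(x) = x*sin(x)
a = 1.0, b = 2.75, n = 10
h = (b - a)/n = 0.175000

Simpson's rule: (h/3)[f(x₀) + 4f(x₁) + 2f(x₂) + ... + f(xₙ)]

x_0 = 1.0000, f(x_0) = 0.841471, coefficient = 1
x_1 = 1.1750, f(x_1) = 1.084161, coefficient = 4
x_2 = 1.3500, f(x_2) = 1.317227, coefficient = 2
x_3 = 1.5250, f(x_3) = 1.523401, coefficient = 4
x_4 = 1.7000, f(x_4) = 1.685830, coefficient = 2
x_5 = 1.8750, f(x_5) = 1.788911, coefficient = 4
x_6 = 2.0500, f(x_6) = 1.819093, coefficient = 2
x_7 = 2.2250, f(x_7) = 1.765610, coefficient = 4
x_8 = 2.4000, f(x_8) = 1.621112, coefficient = 2
x_9 = 2.5750, f(x_9) = 1.382158, coefficient = 4
x_10 = 2.7500, f(x_10) = 1.049568, coefficient = 1

I ≈ (0.175000/3) × 44.954523 = 2.622347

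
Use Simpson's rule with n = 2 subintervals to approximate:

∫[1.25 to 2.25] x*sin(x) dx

f(x) = x*sin(x)
a = 1.25, b = 2.25, n = 2
h = (b - a)/n = 0.500000

Simpson's rule: (h/3)[f(x₀) + 4f(x₁) + 2f(x₂) + ... + f(xₙ)]

x_0 = 1.2500, f(x_0) = 1.186231, coefficient = 1
x_1 = 1.7500, f(x_1) = 1.721975, coefficient = 4
x_2 = 2.2500, f(x_2) = 1.750665, coefficient = 1

I ≈ (0.500000/3) × 9.824797 = 1.637466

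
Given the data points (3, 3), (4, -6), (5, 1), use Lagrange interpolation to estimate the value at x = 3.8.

Lagrange interpolation formula:
P(x) = Σ yᵢ × Lᵢ(x)
where Lᵢ(x) = Π_{j≠i} (x - xⱼ)/(xᵢ - xⱼ)

L_0(3.8) = (3.8 - 4)/(3 - 4) × (3.8 - 5)/(3 - 5) = 0.120000
L_1(3.8) = (3.8 - 3)/(4 - 3) × (3.8 - 5)/(4 - 5) = 0.960000
L_2(3.8) = (3.8 - 3)/(5 - 3) × (3.8 - 4)/(5 - 4) = -0.080000

P(3.8) = 3×L_0(3.8) + (-6)×L_1(3.8) + 1×L_2(3.8)
P(3.8) = -5.480000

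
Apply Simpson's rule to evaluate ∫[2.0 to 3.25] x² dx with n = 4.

f(x) = x²
a = 2.0, b = 3.25, n = 4
h = (b - a)/n = 0.312500

Simpson's rule: (h/3)[f(x₀) + 4f(x₁) + 2f(x₂) + ... + f(xₙ)]

x_0 = 2.0000, f(x_0) = 4.000000, coefficient = 1
x_1 = 2.3125, f(x_1) = 5.347656, coefficient = 4
x_2 = 2.6250, f(x_2) = 6.890625, coefficient = 2
x_3 = 2.9375, f(x_3) = 8.628906, coefficient = 4
x_4 = 3.2500, f(x_4) = 10.562500, coefficient = 1

I ≈ (0.312500/3) × 84.250000 = 8.776042
Exact value: 8.776042
Error: 0.000000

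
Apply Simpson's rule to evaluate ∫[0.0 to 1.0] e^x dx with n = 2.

f(x) = e^x
a = 0.0, b = 1.0, n = 2
h = (b - a)/n = 0.500000

Simpson's rule: (h/3)[f(x₀) + 4f(x₁) + 2f(x₂) + ... + f(xₙ)]

x_0 = 0.0000, f(x_0) = 1.000000, coefficient = 1
x_1 = 0.5000, f(x_1) = 1.648721, coefficient = 4
x_2 = 1.0000, f(x_2) = 2.718282, coefficient = 1

I ≈ (0.500000/3) × 10.313167 = 1.718861
Exact value: 1.718282
Error: 0.000579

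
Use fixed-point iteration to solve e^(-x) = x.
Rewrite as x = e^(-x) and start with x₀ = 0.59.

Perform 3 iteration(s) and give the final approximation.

Equation: e^(-x) = x
Fixed-point form: x = e^(-x)
x₀ = 0.59

x_1 = g(0.590000) = 0.554327
x_2 = g(0.554327) = 0.574459
x_3 = g(0.574459) = 0.563010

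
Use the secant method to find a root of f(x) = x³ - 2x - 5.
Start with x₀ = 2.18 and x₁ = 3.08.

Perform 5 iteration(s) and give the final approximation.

f(x) = x³ - 2x - 5
x₀ = 2.18, x₁ = 3.08

Secant formula: x_{n+1} = x_n - f(x_n)(x_n - x_{n-1})/(f(x_n) - f(x_{n-1}))

Iteration 1:
  f(2.180000) = 1.000232
  f(3.080000) = 18.058112
  x_2 = 3.080000 - 18.058112×(3.080000 - 2.180000)/(18.058112 - 1.000232)
       = 2.127226
Iteration 2:
  f(3.080000) = 18.058112
  f(2.127226) = 0.371441
  x_3 = 2.127226 - 0.371441×(2.127226 - 3.080000)/(0.371441 - 18.058112)
       = 2.107217
Iteration 3:
  f(2.127226) = 0.371441
  f(2.107217) = 0.142374
  x_4 = 2.107217 - 0.142374×(2.107217 - 2.127226)/(0.142374 - 0.371441)
       = 2.094780
Iteration 4:
  f(2.107217) = 0.142374
  f(2.094780) = 0.002554
  x_5 = 2.094780 - 0.002554×(2.094780 - 2.107217)/(0.002554 - 0.142374)
       = 2.094553
Iteration 5:
  f(2.094780) = 0.002554
  f(2.094553) = 0.000018
  x_6 = 2.094553 - 0.000018×(2.094553 - 2.094780)/(0.000018 - 0.002554)
       = 2.094551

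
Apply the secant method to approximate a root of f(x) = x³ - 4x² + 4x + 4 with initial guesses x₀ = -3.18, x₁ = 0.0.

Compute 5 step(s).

f(x) = x³ - 4x² + 4x + 4
x₀ = -3.18, x₁ = 0.0

Secant formula: x_{n+1} = x_n - f(x_n)(x_n - x_{n-1})/(f(x_n) - f(x_{n-1}))

Iteration 1:
  f(-3.180000) = -81.327032
  f(0.000000) = 4.000000
  x_2 = 0.000000 - 4.000000×(0.000000 - (-3.180000))/(4.000000 - (-81.327032))
       = -0.149074
Iteration 2:
  f(0.000000) = 4.000000
  f(-0.149074) = 3.311501
  x_3 = -0.149074 - 3.311501×(-0.149074 - 0.000000)/(3.311501 - 4.000000)
       = -0.866079
Iteration 3:
  f(-0.149074) = 3.311501
  f(-0.866079) = -3.114325
  x_4 = -0.866079 - (-3.114325)×(-0.866079 - (-0.149074))/(-3.114325 - 3.311501)
       = -0.518577
Iteration 4:
  f(-0.866079) = -3.114325
  f(-0.518577) = 0.710548
  x_5 = -0.518577 - 0.710548×(-0.518577 - (-0.866079))/(0.710548 - (-3.114325))
       = -0.583132
Iteration 5:
  f(-0.518577) = 0.710548
  f(-0.583132) = 0.109006
  x_6 = -0.583132 - 0.109006×(-0.583132 - (-0.518577))/(0.109006 - 0.710548)
       = -0.594831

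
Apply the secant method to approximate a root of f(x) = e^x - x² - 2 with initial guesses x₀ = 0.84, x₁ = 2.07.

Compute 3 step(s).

f(x) = e^x - x² - 2
x₀ = 0.84, x₁ = 2.07

Secant formula: x_{n+1} = x_n - f(x_n)(x_n - x_{n-1})/(f(x_n) - f(x_{n-1}))

Iteration 1:
  f(0.840000) = -0.389233
  f(2.070000) = 1.639923
  x_2 = 2.070000 - 1.639923×(2.070000 - 0.840000)/(1.639923 - (-0.389233))
       = 1.075939
Iteration 2:
  f(2.070000) = 1.639923
  f(1.075939) = -0.224899
  x_3 = 1.075939 - (-0.224899)×(1.075939 - 2.070000)/(-0.224899 - 1.639923)
       = 1.195824
Iteration 3:
  f(1.075939) = -0.224899
  f(1.195824) = -0.123714
  x_4 = 1.195824 - (-0.123714)×(1.195824 - 1.075939)/(-0.123714 - (-0.224899))
       = 1.342401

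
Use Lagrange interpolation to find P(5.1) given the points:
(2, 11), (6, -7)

Lagrange interpolation formula:
P(x) = Σ yᵢ × Lᵢ(x)
where Lᵢ(x) = Π_{j≠i} (x - xⱼ)/(xᵢ - xⱼ)

L_0(5.1) = (5.1 - 6)/(2 - 6) = 0.225000
L_1(5.1) = (5.1 - 2)/(6 - 2) = 0.775000

P(5.1) = 11×L_0(5.1) + (-7)×L_1(5.1)
P(5.1) = -2.950000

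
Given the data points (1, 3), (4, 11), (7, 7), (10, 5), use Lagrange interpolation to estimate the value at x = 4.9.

Lagrange interpolation formula:
P(x) = Σ yᵢ × Lᵢ(x)
where Lᵢ(x) = Π_{j≠i} (x - xⱼ)/(xᵢ - xⱼ)

L_0(4.9) = (4.9 - 4)/(1 - 4) × (4.9 - 7)/(1 - 7) × (4.9 - 10)/(1 - 10) = -0.059500
L_1(4.9) = (4.9 - 1)/(4 - 1) × (4.9 - 7)/(4 - 7) × (4.9 - 10)/(4 - 10) = 0.773500
L_2(4.9) = (4.9 - 1)/(7 - 1) × (4.9 - 4)/(7 - 4) × (4.9 - 10)/(7 - 10) = 0.331500
L_3(4.9) = (4.9 - 1)/(10 - 1) × (4.9 - 4)/(10 - 4) × (4.9 - 7)/(10 - 7) = -0.045500

P(4.9) = 3×L_0(4.9) + 11×L_1(4.9) + 7×L_2(4.9) + 5×L_3(4.9)
P(4.9) = 10.423000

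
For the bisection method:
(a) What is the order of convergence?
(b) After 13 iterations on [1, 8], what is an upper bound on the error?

(a) Bisection has linear (order 1) convergence; the error is halved each step.

(b) Error bound = (b-a)/2^n = (8 - 1)/2^{13}
    = 7/2^{13}

(a) 1 (linear); (b) error ≤ 8.54e-04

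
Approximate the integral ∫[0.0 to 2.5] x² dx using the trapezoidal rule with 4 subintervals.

f(x) = x²
a = 0.0, b = 2.5, n = 4
h = (b - a)/n = 0.625000

Trapezoidal rule: (h/2)[f(x₀) + 2f(x₁) + 2f(x₂) + ... + f(xₙ)]

x_0 = 0.0000, f(x_0) = 0.000000, coefficient = 1
x_1 = 0.6250, f(x_1) = 0.390625, coefficient = 2
x_2 = 1.2500, f(x_2) = 1.562500, coefficient = 2
x_3 = 1.8750, f(x_3) = 3.515625, coefficient = 2
x_4 = 2.5000, f(x_4) = 6.250000, coefficient = 1

I ≈ (0.625000/2) × 17.187500 = 5.371094
Exact value: 5.208333
Error: 0.162760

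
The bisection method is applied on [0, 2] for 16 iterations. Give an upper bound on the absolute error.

Bisection error bound: |error| ≤ (b-a)/2^n
|error| ≤ (2 - 0)/2^16 = 2/2^16
|error| ≤ 0.0000305176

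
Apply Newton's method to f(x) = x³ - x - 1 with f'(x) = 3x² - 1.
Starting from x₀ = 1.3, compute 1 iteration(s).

f(x) = x³ - x - 1
f'(x) = 3x² - 1
x₀ = 1.3

Newton-Raphson formula: x_{n+1} = x_n - f(x_n)/f'(x_n)

Iteration 1:
  f(1.300000) = -0.103000
  f'(1.300000) = 4.070000
  x_1 = 1.300000 - (-0.103000)/4.070000 = 1.325307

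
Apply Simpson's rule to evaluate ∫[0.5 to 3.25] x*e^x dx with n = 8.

f(x) = x*e^x
a = 0.5, b = 3.25, n = 8
h = (b - a)/n = 0.343750

Simpson's rule: (h/3)[f(x₀) + 4f(x₁) + 2f(x₂) + ... + f(xₙ)]

x_0 = 0.5000, f(x_0) = 0.824361, coefficient = 1
x_1 = 0.8438, f(x_1) = 1.961778, coefficient = 4
x_2 = 1.1875, f(x_2) = 3.893663, coefficient = 2
x_3 = 1.5312, f(x_3) = 7.080428, coefficient = 4
x_4 = 1.8750, f(x_4) = 12.226536, coefficient = 2
x_5 = 2.2188, f(x_5) = 20.403245, coefficient = 4
x_6 = 2.5625, f(x_6) = 33.231006, coefficient = 2
x_7 = 2.9062, f(x_7) = 53.149760, coefficient = 4
x_8 = 3.2500, f(x_8) = 83.818605, coefficient = 1

I ≈ (0.343750/3) × 513.726218 = 58.864463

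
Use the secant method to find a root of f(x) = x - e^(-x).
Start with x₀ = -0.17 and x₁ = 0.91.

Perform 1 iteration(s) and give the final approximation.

f(x) = x - e^(-x)
x₀ = -0.17, x₁ = 0.91

Secant formula: x_{n+1} = x_n - f(x_n)(x_n - x_{n-1})/(f(x_n) - f(x_{n-1}))

Iteration 1:
  f(-0.170000) = -1.355305
  f(0.910000) = 0.507476
  x_2 = 0.910000 - 0.507476×(0.910000 - (-0.170000))/(0.507476 - (-1.355305))
       = 0.615776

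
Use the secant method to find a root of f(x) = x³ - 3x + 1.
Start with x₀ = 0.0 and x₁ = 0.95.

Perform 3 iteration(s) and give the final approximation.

f(x) = x³ - 3x + 1
x₀ = 0.0, x₁ = 0.95

Secant formula: x_{n+1} = x_n - f(x_n)(x_n - x_{n-1})/(f(x_n) - f(x_{n-1}))

Iteration 1:
  f(0.000000) = 1.000000
  f(0.950000) = -0.992625
  x_2 = 0.950000 - (-0.992625)×(0.950000 - 0.000000)/(-0.992625 - 1.000000)
       = 0.476758
Iteration 2:
  f(0.950000) = -0.992625
  f(0.476758) = -0.321908
  x_3 = 0.476758 - (-0.321908)×(0.476758 - 0.950000)/(-0.321908 - (-0.992625))
       = 0.249628
Iteration 3:
  f(0.476758) = -0.321908
  f(0.249628) = 0.266673
  x_4 = 0.249628 - 0.266673×(0.249628 - 0.476758)/(0.266673 - (-0.321908))
       = 0.352535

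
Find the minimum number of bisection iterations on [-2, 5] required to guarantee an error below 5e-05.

We need (b-a)/2^n ≤ 5e-05
(5 - (-2))/2^n ≤ 5e-05
7/2^n ≤ 5e-05
2^n ≥ 140000
n ≥ log₂(140000) = 17.10
n ≥ 18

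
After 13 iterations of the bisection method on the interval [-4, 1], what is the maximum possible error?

Bisection error bound: |error| ≤ (b-a)/2^n
|error| ≤ (1 - (-4))/2^13 = 5/2^13
|error| ≤ 0.0006103516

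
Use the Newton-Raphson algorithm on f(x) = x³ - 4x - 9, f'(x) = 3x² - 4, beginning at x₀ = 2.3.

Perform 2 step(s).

f(x) = x³ - 4x - 9
f'(x) = 3x² - 4
x₀ = 2.3

Newton-Raphson formula: x_{n+1} = x_n - f(x_n)/f'(x_n)

Iteration 1:
  f(2.300000) = -6.033000
  f'(2.300000) = 11.870000
  x_1 = 2.300000 - (-6.033000)/11.870000 = 2.808256
Iteration 2:
  f(2.808256) = 1.913732
  f'(2.808256) = 19.658907
  x_2 = 2.808256 - 1.913732/19.658907 = 2.710909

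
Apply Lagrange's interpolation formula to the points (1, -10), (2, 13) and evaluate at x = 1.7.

Lagrange interpolation formula:
P(x) = Σ yᵢ × Lᵢ(x)
where Lᵢ(x) = Π_{j≠i} (x - xⱼ)/(xᵢ - xⱼ)

L_0(1.7) = (1.7 - 2)/(1 - 2) = 0.300000
L_1(1.7) = (1.7 - 1)/(2 - 1) = 0.700000

P(1.7) = (-10)×L_0(1.7) + 13×L_1(1.7)
P(1.7) = 6.100000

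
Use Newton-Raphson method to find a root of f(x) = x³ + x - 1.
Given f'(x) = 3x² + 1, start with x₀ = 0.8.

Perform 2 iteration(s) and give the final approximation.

f(x) = x³ + x - 1
f'(x) = 3x² + 1
x₀ = 0.8

Newton-Raphson formula: x_{n+1} = x_n - f(x_n)/f'(x_n)

Iteration 1:
  f(0.800000) = 0.312000
  f'(0.800000) = 2.920000
  x_1 = 0.800000 - 0.312000/2.920000 = 0.693151
Iteration 2:
  f(0.693151) = 0.026180
  f'(0.693151) = 2.441374
  x_2 = 0.693151 - 0.026180/2.441374 = 0.682427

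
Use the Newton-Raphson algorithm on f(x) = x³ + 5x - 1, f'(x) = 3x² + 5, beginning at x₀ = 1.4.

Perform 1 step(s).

f(x) = x³ + 5x - 1
f'(x) = 3x² + 5
x₀ = 1.4

Newton-Raphson formula: x_{n+1} = x_n - f(x_n)/f'(x_n)

Iteration 1:
  f(1.400000) = 8.744000
  f'(1.400000) = 10.880000
  x_1 = 1.400000 - 8.744000/10.880000 = 0.596324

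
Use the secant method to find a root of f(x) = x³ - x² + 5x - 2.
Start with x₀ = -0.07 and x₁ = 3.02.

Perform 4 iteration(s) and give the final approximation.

f(x) = x³ - x² + 5x - 2
x₀ = -0.07, x₁ = 3.02

Secant formula: x_{n+1} = x_n - f(x_n)(x_n - x_{n-1})/(f(x_n) - f(x_{n-1}))

Iteration 1:
  f(-0.070000) = -2.355243
  f(3.020000) = 31.523208
  x_2 = 3.020000 - 31.523208×(3.020000 - (-0.070000))/(31.523208 - (-2.355243))
       = 0.144818
Iteration 2:
  f(3.020000) = 31.523208
  f(0.144818) = -1.293845
  x_3 = 0.144818 - (-1.293845)×(0.144818 - 3.020000)/(-1.293845 - 31.523208)
       = 0.258175
Iteration 3:
  f(0.144818) = -1.293845
  f(0.258175) = -0.758571
  x_4 = 0.258175 - (-0.758571)×(0.258175 - 0.144818)/(-0.758571 - (-1.293845))
       = 0.418820
Iteration 4:
  f(0.258175) = -0.758571
  f(0.418820) = -0.007843
  x_5 = 0.418820 - (-0.007843)×(0.418820 - 0.258175)/(-0.007843 - (-0.758571))
       = 0.420499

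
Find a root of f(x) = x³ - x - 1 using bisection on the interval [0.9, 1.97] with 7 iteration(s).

f(x) = x³ - x - 1
Initial interval: [0.9, 1.97]

Iteration 1:
  c_1 = (0.900000 + 1.970000)/2 = 1.435000
  f(c_1) = f(1.435000) = 0.519988
  f(a) × f(c) < 0, new interval: [0.900000, 1.435000]
Iteration 2:
  c_2 = (0.900000 + 1.435000)/2 = 1.167500
  f(c_2) = f(1.167500) = -0.576132
  f(a) × f(c) ≥ 0, new interval: [1.167500, 1.435000]
Iteration 3:
  c_3 = (1.167500 + 1.435000)/2 = 1.301250
  f(c_3) = f(1.301250) = -0.097906
  f(a) × f(c) ≥ 0, new interval: [1.301250, 1.435000]
Iteration 4:
  c_4 = (1.301250 + 1.435000)/2 = 1.368125
  f(c_4) = f(1.368125) = 0.192685
  f(a) × f(c) < 0, new interval: [1.301250, 1.368125]
Iteration 5:
  c_5 = (1.301250 + 1.368125)/2 = 1.334688
  f(c_5) = f(1.334688) = 0.042912
  f(a) × f(c) < 0, new interval: [1.301250, 1.334688]
Iteration 6:
  c_6 = (1.301250 + 1.334688)/2 = 1.317969
  f(c_6) = f(1.317969) = -0.028602
  f(a) × f(c) ≥ 0, new interval: [1.317969, 1.334688]
Iteration 7:
  c_7 = (1.317969 + 1.334688)/2 = 1.326328
  f(c_7) = f(1.326328) = 0.006877
  f(a) × f(c) < 0, new interval: [1.317969, 1.326328]

After 7 iteration(s), the approximation is c_7 = 1.326328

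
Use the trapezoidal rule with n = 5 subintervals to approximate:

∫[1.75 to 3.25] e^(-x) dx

f(x) = e^(-x)
a = 1.75, b = 3.25, n = 5
h = (b - a)/n = 0.300000

Trapezoidal rule: (h/2)[f(x₀) + 2f(x₁) + 2f(x₂) + ... + f(xₙ)]

x_0 = 1.7500, f(x_0) = 0.173774, coefficient = 1
x_1 = 2.0500, f(x_1) = 0.128735, coefficient = 2
x_2 = 2.3500, f(x_2) = 0.095369, coefficient = 2
x_3 = 2.6500, f(x_3) = 0.070651, coefficient = 2
x_4 = 2.9500, f(x_4) = 0.052340, coefficient = 2
x_5 = 3.2500, f(x_5) = 0.038774, coefficient = 1

I ≈ (0.300000/2) × 0.906738 = 0.136011
Exact value: 0.135000
Error: 0.001011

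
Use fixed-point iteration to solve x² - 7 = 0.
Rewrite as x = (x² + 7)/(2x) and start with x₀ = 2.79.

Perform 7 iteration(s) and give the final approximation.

Equation: x² - 7 = 0
Fixed-point form: x = (x² + 7)/(2x)
x₀ = 2.79

x_1 = g(2.790000) = 2.649480
x_2 = g(2.649480) = 2.645754
x_3 = g(2.645754) = 2.645751
x_4 = g(2.645751) = 2.645751
x_5 = g(2.645751) = 2.645751
x_6 = g(2.645751) = 2.645751
x_7 = g(2.645751) = 2.645751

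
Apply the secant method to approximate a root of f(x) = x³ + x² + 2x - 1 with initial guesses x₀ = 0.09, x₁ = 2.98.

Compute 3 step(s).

f(x) = x³ + x² + 2x - 1
x₀ = 0.09, x₁ = 2.98

Secant formula: x_{n+1} = x_n - f(x_n)(x_n - x_{n-1})/(f(x_n) - f(x_{n-1}))

Iteration 1:
  f(0.090000) = -0.811171
  f(2.980000) = 40.303992
  x_2 = 2.980000 - 40.303992×(2.980000 - 0.090000)/(40.303992 - (-0.811171))
       = 0.147018
Iteration 2:
  f(2.980000) = 40.303992
  f(0.147018) = -0.681173
  x_3 = 0.147018 - (-0.681173)×(0.147018 - 2.980000)/(-0.681173 - 40.303992)
       = 0.194102
Iteration 3:
  f(0.147018) = -0.681173
  f(0.194102) = -0.566808
  x_4 = 0.194102 - (-0.566808)×(0.194102 - 0.147018)/(-0.566808 - (-0.681173))
       = 0.427457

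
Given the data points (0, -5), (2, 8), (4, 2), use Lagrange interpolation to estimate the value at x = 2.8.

Lagrange interpolation formula:
P(x) = Σ yᵢ × Lᵢ(x)
where Lᵢ(x) = Π_{j≠i} (x - xⱼ)/(xᵢ - xⱼ)

L_0(2.8) = (2.8 - 2)/(0 - 2) × (2.8 - 4)/(0 - 4) = -0.120000
L_1(2.8) = (2.8 - 0)/(2 - 0) × (2.8 - 4)/(2 - 4) = 0.840000
L_2(2.8) = (2.8 - 0)/(4 - 0) × (2.8 - 2)/(4 - 2) = 0.280000

P(2.8) = (-5)×L_0(2.8) + 8×L_1(2.8) + 2×L_2(2.8)
P(2.8) = 7.880000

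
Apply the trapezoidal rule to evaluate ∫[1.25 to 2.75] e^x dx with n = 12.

f(x) = e^x
a = 1.25, b = 2.75, n = 12
h = (b - a)/n = 0.125000

Trapezoidal rule: (h/2)[f(x₀) + 2f(x₁) + 2f(x₂) + ... + f(xₙ)]

x_0 = 1.2500, f(x_0) = 3.490343, coefficient = 1
x_1 = 1.3750, f(x_1) = 3.955077, coefficient = 2
x_2 = 1.5000, f(x_2) = 4.481689, coefficient = 2
x_3 = 1.6250, f(x_3) = 5.078419, coefficient = 2
x_4 = 1.7500, f(x_4) = 5.754603, coefficient = 2
x_5 = 1.8750, f(x_5) = 6.520819, coefficient = 2
x_6 = 2.0000, f(x_6) = 7.389056, coefficient = 2
x_7 = 2.1250, f(x_7) = 8.372897, coefficient = 2
x_8 = 2.2500, f(x_8) = 9.487736, coefficient = 2
x_9 = 2.3750, f(x_9) = 10.751013, coefficient = 2
x_10 = 2.5000, f(x_10) = 12.182494, coefficient = 2
x_11 = 2.6250, f(x_11) = 13.804574, coefficient = 2
x_12 = 2.7500, f(x_12) = 15.642632, coefficient = 1

I ≈ (0.125000/2) × 194.689730 = 12.168108
Exact value: 12.152289
Error: 0.015819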